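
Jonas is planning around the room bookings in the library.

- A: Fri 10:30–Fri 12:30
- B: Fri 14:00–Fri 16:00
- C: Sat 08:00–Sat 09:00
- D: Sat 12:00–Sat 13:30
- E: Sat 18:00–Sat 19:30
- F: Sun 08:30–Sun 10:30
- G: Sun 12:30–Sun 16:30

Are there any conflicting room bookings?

Check each pair: they overlap iff neither finishes before the other starts.
Sorted by start: A, B, C, D, E, F, G.
B starts after A ends; A is clear from here.
C starts after B ends; B is clear from here.
D starts after C ends; C is clear from here.
E starts after D ends; D is clear from here.
F starts after E ends; E is clear from here.
G starts after F ends.
Every pair is clear; the schedule has no overlaps.

No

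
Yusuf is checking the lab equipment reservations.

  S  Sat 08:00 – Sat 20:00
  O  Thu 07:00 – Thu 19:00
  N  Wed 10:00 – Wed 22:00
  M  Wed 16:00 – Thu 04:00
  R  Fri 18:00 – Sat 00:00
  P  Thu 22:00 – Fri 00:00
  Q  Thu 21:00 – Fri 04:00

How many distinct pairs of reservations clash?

2

Sorted by start: N, M, O, Q, P, R, S.
M starts before N ends → N and M overlap.
O starts after N ends — done with N.
O starts after M ends — done with M.
Q starts after O ends — done with O.
P starts before Q ends → Q and P overlap.
R starts after Q ends — done with Q.
R starts after P ends — done with P.
S starts after R ends.
Overlapping pairs: M & N, P & Q — 2 in total.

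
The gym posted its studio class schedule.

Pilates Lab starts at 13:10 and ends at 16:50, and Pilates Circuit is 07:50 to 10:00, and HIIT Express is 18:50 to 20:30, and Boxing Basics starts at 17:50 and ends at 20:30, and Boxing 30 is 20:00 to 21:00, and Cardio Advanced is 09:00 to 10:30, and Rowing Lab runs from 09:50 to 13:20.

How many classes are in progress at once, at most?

3

Sweep the timeline, counting +1 at each start and −1 at each end (ends before starts at a tie):
07:50 start Pilates Circuit → 1
09:00 start Cardio Advanced → 2
09:50 start Rowing Lab → 3
10:00 end Pilates Circuit → 2
10:30 end Cardio Advanced → 1
13:10 start Pilates Lab → 2
13:20 end Rowing Lab → 1
16:50 end Pilates Lab → 0
17:50 start Boxing Basics → 1
18:50 start HIIT Express → 2
20:00 start Boxing 30 → 3
20:30 end Boxing Basics → 2
20:30 end HIIT Express → 1
21:00 end Boxing 30 → 0
Peak is 3, at 09:50 (Cardio Advanced, Pilates Circuit, Rowing Lab).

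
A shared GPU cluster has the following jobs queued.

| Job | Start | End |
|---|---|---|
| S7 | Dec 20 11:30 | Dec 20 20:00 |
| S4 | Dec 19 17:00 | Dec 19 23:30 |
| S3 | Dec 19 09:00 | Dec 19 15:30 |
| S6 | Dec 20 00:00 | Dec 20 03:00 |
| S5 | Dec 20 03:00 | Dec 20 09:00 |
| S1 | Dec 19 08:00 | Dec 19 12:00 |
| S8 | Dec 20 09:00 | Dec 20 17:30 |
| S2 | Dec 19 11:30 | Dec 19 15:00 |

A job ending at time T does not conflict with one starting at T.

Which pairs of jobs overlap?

S1 & S2, S1 & S3, S2 & S3, S7 & S8

Check each pair: they overlap iff neither finishes before the other starts.
Sorted by start: S1, S3, S2, S4, S6, S5, S8, S7.
S3 starts before S1 ends → S1 and S3 overlap.
S2 starts before S1 ends → S1 and S2 overlap.
S4 starts after S1 ends; S1 is clear from here.
S2 starts before S3 ends → S3 and S2 overlap.
S4 starts after S3 ends; S3 is clear from here.
S4 starts after S2 ends; S2 is clear from here.
S6 starts after S4 ends; S4 is clear from here.
S5 starts exactly when S6 ends (back-to-back, no overlap); S6 is clear from here.
S8 starts exactly when S5 ends (back-to-back, no overlap); S5 is clear from here.
S7 starts before S8 ends → S8 and S7 overlap.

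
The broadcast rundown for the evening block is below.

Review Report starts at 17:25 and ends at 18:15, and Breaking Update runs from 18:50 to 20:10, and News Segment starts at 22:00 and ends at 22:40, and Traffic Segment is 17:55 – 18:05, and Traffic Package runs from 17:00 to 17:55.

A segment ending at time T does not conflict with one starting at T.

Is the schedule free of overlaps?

Sorted by start: Traffic Package, Review Report, Traffic Segment, Breaking Update, News Segment.
Review Report starts before Traffic Package ends → Traffic Package and Review Report overlap.
That's a conflict, so the schedule is not conflict-free.

No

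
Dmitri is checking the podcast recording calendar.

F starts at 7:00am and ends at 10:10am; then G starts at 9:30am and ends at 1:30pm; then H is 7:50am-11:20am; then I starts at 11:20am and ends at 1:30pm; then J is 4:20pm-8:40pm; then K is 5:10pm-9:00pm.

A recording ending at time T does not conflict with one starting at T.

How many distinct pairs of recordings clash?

Sorted by start: F, H, G, I, J, K.
H starts before F ends → F and H overlap.
G starts before F ends → F and G overlap.
I starts after F ends, so nothing later overlaps F either.
G starts before H ends → H and G overlap.
I starts exactly when H ends (back-to-back, no overlap), so nothing later overlaps H either.
I starts before G ends → G and I overlap.
J starts after G ends, so nothing later overlaps G either.
J starts after I ends, so nothing later overlaps I either.
K starts before J ends → J and K overlap.
Overlapping pairs: F & G, F & H, G & H, G & I, J & K — 5 in total.

5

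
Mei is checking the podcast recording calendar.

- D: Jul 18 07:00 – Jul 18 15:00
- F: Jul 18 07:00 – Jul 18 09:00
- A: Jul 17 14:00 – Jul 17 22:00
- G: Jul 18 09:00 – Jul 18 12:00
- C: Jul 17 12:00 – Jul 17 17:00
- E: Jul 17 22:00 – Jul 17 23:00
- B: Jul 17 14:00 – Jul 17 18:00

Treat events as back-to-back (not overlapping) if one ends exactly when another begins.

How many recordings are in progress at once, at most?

Sweep the timeline, counting +1 at each start and −1 at each end (ends before starts at a tie):
Jul 17 12:00 start C → 1
Jul 17 14:00 start A → 2
Jul 17 14:00 start B → 3
Jul 17 17:00 end C → 2
Jul 17 18:00 end B → 1
Jul 17 22:00 end A → 0
Jul 17 22:00 start E → 1
Jul 17 23:00 end E → 0
Jul 18 07:00 start D → 1
Jul 18 07:00 start F → 2
Jul 18 09:00 end F → 1
Jul 18 09:00 start G → 2
Jul 18 12:00 end G → 1
Jul 18 15:00 end D → 0
Peak is 3, at Jul 17 14:00 (A, B, C).

3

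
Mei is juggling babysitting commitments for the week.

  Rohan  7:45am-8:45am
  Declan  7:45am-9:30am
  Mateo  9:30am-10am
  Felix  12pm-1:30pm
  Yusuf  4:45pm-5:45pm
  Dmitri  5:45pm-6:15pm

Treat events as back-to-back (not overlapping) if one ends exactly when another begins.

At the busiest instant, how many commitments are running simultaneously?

Walk through starts and ends in time order (an end at T is processed before a start at T):
7:45am start Declan → 1
7:45am start Rohan → 2
8:45am end Rohan → 1
9:30am end Declan → 0
9:30am start Mateo → 1
10am end Mateo → 0
12pm start Felix → 1
1:30pm end Felix → 0
4:45pm start Yusuf → 1
5:45pm end Yusuf → 0
5:45pm start Dmitri → 1
6:15pm end Dmitri → 0
Peak is 2, at 7:45am (Declan, Rohan).

2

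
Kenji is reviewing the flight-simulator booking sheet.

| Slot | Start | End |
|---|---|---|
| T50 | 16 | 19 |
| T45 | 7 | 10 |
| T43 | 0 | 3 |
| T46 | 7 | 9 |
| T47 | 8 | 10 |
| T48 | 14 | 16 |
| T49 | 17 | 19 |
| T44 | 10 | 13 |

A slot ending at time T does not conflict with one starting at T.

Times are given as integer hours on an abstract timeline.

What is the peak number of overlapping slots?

3

Walk through starts and ends in time order (an end at T is processed before a start at T):
0 start T43 → 1
3 end T43 → 0
7 start T45 → 1
7 start T46 → 2
8 start T47 → 3
9 end T46 → 2
10 end T45 → 1
10 end T47 → 0
10 start T44 → 1
13 end T44 → 0
14 start T48 → 1
16 end T48 → 0
16 start T50 → 1
17 start T49 → 2
19 end T49 → 1
19 end T50 → 0
Peak is 3, at 8 (T45, T46, T47).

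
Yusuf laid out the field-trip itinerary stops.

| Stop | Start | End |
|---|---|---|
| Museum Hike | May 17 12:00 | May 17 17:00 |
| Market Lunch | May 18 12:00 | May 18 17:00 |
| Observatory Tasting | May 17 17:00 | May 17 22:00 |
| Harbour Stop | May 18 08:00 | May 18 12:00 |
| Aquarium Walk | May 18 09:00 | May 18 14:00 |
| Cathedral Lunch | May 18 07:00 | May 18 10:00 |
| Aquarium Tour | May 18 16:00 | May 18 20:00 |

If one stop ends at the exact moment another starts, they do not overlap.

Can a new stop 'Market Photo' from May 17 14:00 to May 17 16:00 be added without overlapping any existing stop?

No — it overlaps Museum Hike

Museum Hike: starts May 17 12:00 before Market Photo ends May 17 16:00, and ends May 17 17:00 after Market Photo starts May 17 14:00 → overlap.
Observatory Tasting: starts May 17 17:00 at or after Market Photo ends May 17 16:00 → clear.
Cathedral Lunch: starts May 18 07:00 at or after Market Photo ends May 17 16:00 → clear.
Harbour Stop: starts May 18 08:00 at or after Market Photo ends May 17 16:00 → clear.
Aquarium Walk: starts May 18 09:00 at or after Market Photo ends May 17 16:00 → clear.
Market Lunch: starts May 18 12:00 at or after Market Photo ends May 17 16:00 → clear.
Aquarium Tour: starts May 18 16:00 at or after Market Photo ends May 17 16:00 → clear.
Market Photo overlaps Museum Hike.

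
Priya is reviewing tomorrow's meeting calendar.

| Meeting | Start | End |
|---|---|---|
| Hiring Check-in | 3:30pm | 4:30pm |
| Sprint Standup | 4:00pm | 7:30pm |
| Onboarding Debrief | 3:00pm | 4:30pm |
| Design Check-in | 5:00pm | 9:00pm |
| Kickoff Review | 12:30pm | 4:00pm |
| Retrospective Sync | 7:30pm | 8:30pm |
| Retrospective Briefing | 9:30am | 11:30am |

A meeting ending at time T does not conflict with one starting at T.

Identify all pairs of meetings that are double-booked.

Design Check-in & Retrospective Sync, Design Check-in & Sprint Standup, Hiring Check-in & Kickoff Review, Hiring Check-in & Onboarding Debrief, Hiring Check-in & Sprint Standup, Kickoff Review & Onboarding Debrief, Onboarding Debrief & Sprint Standup

Sorted by start: Retrospective Briefing, Kickoff Review, Onboarding Debrief, Hiring Check-in, Sprint Standup, Design Check-in, Retrospective Sync.
Kickoff Review starts after Retrospective Briefing ends; Retrospective Briefing is clear from here.
Onboarding Debrief starts before Kickoff Review ends → Kickoff Review and Onboarding Debrief overlap.
Hiring Check-in starts before Kickoff Review ends → Kickoff Review and Hiring Check-in overlap.
Sprint Standup starts exactly when Kickoff Review ends (back-to-back, no overlap); Kickoff Review is clear from here.
Hiring Check-in starts before Onboarding Debrief ends → Onboarding Debrief and Hiring Check-in overlap.
Sprint Standup starts before Onboarding Debrief ends → Onboarding Debrief and Sprint Standup overlap.
Design Check-in starts after Onboarding Debrief ends; Onboarding Debrief is clear from here.
Sprint Standup starts before Hiring Check-in ends → Hiring Check-in and Sprint Standup overlap.
Design Check-in starts after Hiring Check-in ends; Hiring Check-in is clear from here.
Design Check-in starts before Sprint Standup ends → Sprint Standup and Design Check-in overlap.
Retrospective Sync starts exactly when Sprint Standup ends (back-to-back, no overlap).
Retrospective Sync starts before Design Check-in ends → Design Check-in and Retrospective Sync overlap.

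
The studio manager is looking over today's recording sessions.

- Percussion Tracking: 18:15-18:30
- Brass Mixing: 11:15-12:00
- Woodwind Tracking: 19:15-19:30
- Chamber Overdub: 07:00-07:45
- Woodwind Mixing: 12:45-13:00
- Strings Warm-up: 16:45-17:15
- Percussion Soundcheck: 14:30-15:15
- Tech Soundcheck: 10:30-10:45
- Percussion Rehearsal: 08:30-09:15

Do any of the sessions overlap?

Sorted by start: Chamber Overdub, Percussion Rehearsal, Tech Soundcheck, Brass Mixing, Woodwind Mixing, Percussion Soundcheck, Strings Warm-up, Percussion Tracking, Woodwind Tracking.
Percussion Rehearsal starts after Chamber Overdub ends — done with Chamber Overdub.
Tech Soundcheck starts after Percussion Rehearsal ends — done with Percussion Rehearsal.
Brass Mixing starts after Tech Soundcheck ends — done with Tech Soundcheck.
Woodwind Mixing starts after Brass Mixing ends — done with Brass Mixing.
Percussion Soundcheck starts after Woodwind Mixing ends — done with Woodwind Mixing.
Strings Warm-up starts after Percussion Soundcheck ends — done with Percussion Soundcheck.
Percussion Tracking starts after Strings Warm-up ends — done with Strings Warm-up.
Woodwind Tracking starts after Percussion Tracking ends.
Every pair is clear; the schedule has no overlaps.

No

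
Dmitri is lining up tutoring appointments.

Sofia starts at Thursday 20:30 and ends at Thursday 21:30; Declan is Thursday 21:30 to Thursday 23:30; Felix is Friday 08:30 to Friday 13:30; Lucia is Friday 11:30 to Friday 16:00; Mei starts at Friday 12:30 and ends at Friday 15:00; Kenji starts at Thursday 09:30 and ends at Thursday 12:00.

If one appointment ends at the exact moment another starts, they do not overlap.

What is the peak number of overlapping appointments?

3

Walk through starts and ends in time order (an end at T is processed before a start at T):
Thursday 09:30 start Kenji → 1
Thursday 12:00 end Kenji → 0
Thursday 20:30 start Sofia → 1
Thursday 21:30 end Sofia → 0
Thursday 21:30 start Declan → 1
Thursday 23:30 end Declan → 0
Friday 08:30 start Felix → 1
Friday 11:30 start Lucia → 2
Friday 12:30 start Mei → 3
Friday 13:30 end Felix → 2
Friday 15:00 end Mei → 1
Friday 16:00 end Lucia → 0
Peak is 3, at Friday 12:30 (Felix, Lucia, Mei).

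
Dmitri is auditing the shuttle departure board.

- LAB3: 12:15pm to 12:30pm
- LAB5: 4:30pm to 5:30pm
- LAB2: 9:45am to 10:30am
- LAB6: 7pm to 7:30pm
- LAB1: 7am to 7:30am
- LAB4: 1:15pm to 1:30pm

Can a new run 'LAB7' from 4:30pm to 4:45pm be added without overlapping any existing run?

LAB1: ends 7:30am at or before LAB7 starts 4:30pm → clear.
LAB2: ends 10:30am at or before LAB7 starts 4:30pm → clear.
LAB3: ends 12:30pm at or before LAB7 starts 4:30pm → clear.
LAB4: ends 1:30pm at or before LAB7 starts 4:30pm → clear.
LAB5: starts 4:30pm before LAB7 ends 4:45pm, and ends 5:30pm after LAB7 starts 4:30pm → overlap.
LAB6: starts 7pm at or after LAB7 ends 4:45pm → clear.
LAB7 overlaps LAB5.

No — it overlaps LAB5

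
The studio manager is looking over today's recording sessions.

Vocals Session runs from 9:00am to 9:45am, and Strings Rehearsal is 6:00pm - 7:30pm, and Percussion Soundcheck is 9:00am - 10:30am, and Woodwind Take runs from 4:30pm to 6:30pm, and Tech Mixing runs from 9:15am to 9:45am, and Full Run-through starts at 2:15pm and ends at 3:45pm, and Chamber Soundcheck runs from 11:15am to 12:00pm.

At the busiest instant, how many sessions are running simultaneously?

Sort all start/end points and keep a running count:
9:00am start Percussion Soundcheck → 1
9:00am start Vocals Session → 2
9:15am start Tech Mixing → 3
9:45am end Tech Mixing → 2
9:45am end Vocals Session → 1
10:30am end Percussion Soundcheck → 0
11:15am start Chamber Soundcheck → 1
12:00pm end Chamber Soundcheck → 0
2:15pm start Full Run-through → 1
3:45pm end Full Run-through → 0
4:30pm start Woodwind Take → 1
6:00pm start Strings Rehearsal → 2
6:30pm end Woodwind Take → 1
7:30pm end Strings Rehearsal → 0
Peak is 3, at 9:15am (Percussion Soundcheck, Tech Mixing, Vocals Session).

3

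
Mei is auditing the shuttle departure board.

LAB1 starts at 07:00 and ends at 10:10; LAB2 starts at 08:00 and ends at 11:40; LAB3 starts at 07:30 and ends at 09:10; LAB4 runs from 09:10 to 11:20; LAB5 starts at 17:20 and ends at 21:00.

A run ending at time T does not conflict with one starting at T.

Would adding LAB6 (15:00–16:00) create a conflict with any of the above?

No — it doesn't clash with anything

LAB1: ends 10:10 at or before LAB6 starts 15:00 → clear.
LAB3: ends 09:10 at or before LAB6 starts 15:00 → clear.
LAB2: ends 11:40 at or before LAB6 starts 15:00 → clear.
LAB4: ends 11:20 at or before LAB6 starts 15:00 → clear.
LAB5: starts 17:20 at or after LAB6 ends 16:00 → clear.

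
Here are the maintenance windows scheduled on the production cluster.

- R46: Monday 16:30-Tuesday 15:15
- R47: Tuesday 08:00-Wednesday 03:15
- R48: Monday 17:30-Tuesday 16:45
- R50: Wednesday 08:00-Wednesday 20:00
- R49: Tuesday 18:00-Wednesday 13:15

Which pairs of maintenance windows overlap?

Sorted by start: R46, R48, R47, R49, R50.
R48 starts before R46 ends → R46 and R48 overlap.
R47 starts before R46 ends → R46 and R47 overlap.
R49 starts after R46 ends, so R46 has no further overlaps.
R47 starts before R48 ends → R48 and R47 overlap.
R49 starts after R48 ends, so R48 has no further overlaps.
R49 starts before R47 ends → R47 and R49 overlap.
R50 starts after R47 ends.
R50 starts before R49 ends → R49 and R50 overlap.

R46 & R47, R46 & R48, R47 & R48, R47 & R49, R49 & R50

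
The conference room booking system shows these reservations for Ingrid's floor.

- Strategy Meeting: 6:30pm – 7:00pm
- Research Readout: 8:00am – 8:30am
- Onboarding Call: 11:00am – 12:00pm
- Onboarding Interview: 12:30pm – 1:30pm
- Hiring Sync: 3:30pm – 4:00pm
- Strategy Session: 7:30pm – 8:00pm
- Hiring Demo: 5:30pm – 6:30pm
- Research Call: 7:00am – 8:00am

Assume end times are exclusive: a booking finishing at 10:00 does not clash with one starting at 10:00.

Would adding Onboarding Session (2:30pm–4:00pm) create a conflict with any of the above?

Yes — it overlaps Hiring Sync

Research Call: ends 8:00am at or before Onboarding Session starts 2:30pm → clear.
Research Readout: ends 8:30am at or before Onboarding Session starts 2:30pm → clear.
Onboarding Call: ends 12:00pm at or before Onboarding Session starts 2:30pm → clear.
Onboarding Interview: ends 1:30pm at or before Onboarding Session starts 2:30pm → clear.
Hiring Sync: starts 3:30pm before Onboarding Session ends 4:00pm, and ends 4:00pm after Onboarding Session starts 2:30pm → overlap.
Hiring Demo: starts 5:30pm at or after Onboarding Session ends 4:00pm → clear.
Strategy Meeting: starts 6:30pm at or after Onboarding Session ends 4:00pm → clear.
Strategy Session: starts 7:30pm at or after Onboarding Session ends 4:00pm → clear.
Onboarding Session overlaps Hiring Sync.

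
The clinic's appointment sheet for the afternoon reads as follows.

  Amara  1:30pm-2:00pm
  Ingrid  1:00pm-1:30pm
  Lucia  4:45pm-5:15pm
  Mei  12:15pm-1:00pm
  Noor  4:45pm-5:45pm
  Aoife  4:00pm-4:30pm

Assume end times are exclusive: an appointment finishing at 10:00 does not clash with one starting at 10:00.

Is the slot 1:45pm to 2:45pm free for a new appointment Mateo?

Mei: ends 1:00pm at or before Mateo starts 1:45pm → clear.
Ingrid: ends 1:30pm at or before Mateo starts 1:45pm → clear.
Amara: starts 1:30pm before Mateo ends 2:45pm, and ends 2:00pm after Mateo starts 1:45pm → overlap.
Aoife: starts 4:00pm at or after Mateo ends 2:45pm → clear.
Noor: starts 4:45pm at or after Mateo ends 2:45pm → clear.
Lucia: starts 4:45pm at or after Mateo ends 2:45pm → clear.
Mateo overlaps Amara.

No — it overlaps Amara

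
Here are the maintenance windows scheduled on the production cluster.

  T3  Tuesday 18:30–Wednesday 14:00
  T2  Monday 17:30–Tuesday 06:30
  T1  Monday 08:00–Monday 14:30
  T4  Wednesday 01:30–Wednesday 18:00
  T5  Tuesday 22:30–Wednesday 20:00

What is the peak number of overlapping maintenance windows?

3

Walk through starts and ends in time order (an end at T is processed before a start at T):
Monday 08:00 start T1 → 1
Monday 14:30 end T1 → 0
Monday 17:30 start T2 → 1
Tuesday 06:30 end T2 → 0
Tuesday 18:30 start T3 → 1
Tuesday 22:30 start T5 → 2
Wednesday 01:30 start T4 → 3
Wednesday 14:00 end T3 → 2
Wednesday 18:00 end T4 → 1
Wednesday 20:00 end T5 → 0
Peak is 3, at Wednesday 01:30 (T3, T4, T5).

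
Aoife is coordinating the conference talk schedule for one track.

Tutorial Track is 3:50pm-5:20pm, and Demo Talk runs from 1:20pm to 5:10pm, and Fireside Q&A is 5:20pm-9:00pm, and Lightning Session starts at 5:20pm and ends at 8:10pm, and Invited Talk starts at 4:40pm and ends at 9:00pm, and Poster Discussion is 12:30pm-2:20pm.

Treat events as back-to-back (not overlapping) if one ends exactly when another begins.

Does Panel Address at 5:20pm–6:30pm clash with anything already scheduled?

Yes — it overlaps Fireside Q&A, Invited Talk, Lightning Session

Poster Discussion: ends 2:20pm at or before Panel Address starts 5:20pm → clear.
Demo Talk: ends 5:10pm at or before Panel Address starts 5:20pm → clear.
Tutorial Track: ends 5:20pm at or before Panel Address starts 5:20pm → clear.
Invited Talk: starts 4:40pm before Panel Address ends 6:30pm, and ends 9:00pm after Panel Address starts 5:20pm → overlap.
Lightning Session: starts 5:20pm before Panel Address ends 6:30pm, and ends 8:10pm after Panel Address starts 5:20pm → overlap.
Fireside Q&A: starts 5:20pm before Panel Address ends 6:30pm, and ends 9:00pm after Panel Address starts 5:20pm → overlap.
Panel Address overlaps Lightning Session, Fireside Q&A, Invited Talk.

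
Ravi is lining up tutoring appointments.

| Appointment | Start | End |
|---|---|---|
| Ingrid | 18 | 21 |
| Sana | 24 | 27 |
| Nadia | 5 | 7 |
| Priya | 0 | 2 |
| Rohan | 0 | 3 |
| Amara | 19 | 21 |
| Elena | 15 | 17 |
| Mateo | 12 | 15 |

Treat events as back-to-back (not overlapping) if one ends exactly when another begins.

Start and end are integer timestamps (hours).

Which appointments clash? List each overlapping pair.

Amara & Ingrid, Priya & Rohan

Sorted by start: Priya, Rohan, Nadia, Mateo, Elena, Ingrid, Amara, Sana.
Rohan starts before Priya ends → Priya and Rohan overlap.
Nadia starts after Priya ends; Priya is clear from here.
Nadia starts after Rohan ends; Rohan is clear from here.
Mateo starts after Nadia ends; Nadia is clear from here.
Elena starts exactly when Mateo ends (back-to-back, no overlap); Mateo is clear from here.
Ingrid starts after Elena ends; Elena is clear from here.
Amara starts before Ingrid ends → Ingrid and Amara overlap.
Sana starts after Ingrid ends.
Sana starts after Amara ends.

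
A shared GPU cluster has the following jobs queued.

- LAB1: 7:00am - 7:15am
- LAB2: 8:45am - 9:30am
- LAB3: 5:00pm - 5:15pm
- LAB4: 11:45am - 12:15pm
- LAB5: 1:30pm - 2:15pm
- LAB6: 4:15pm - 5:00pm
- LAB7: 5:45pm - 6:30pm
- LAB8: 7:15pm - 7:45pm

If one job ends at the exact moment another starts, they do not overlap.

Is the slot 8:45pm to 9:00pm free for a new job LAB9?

Yes — the slot is free

LAB1: ends 7:15am at or before LAB9 starts 8:45pm → clear.
LAB2: ends 9:30am at or before LAB9 starts 8:45pm → clear.
LAB4: ends 12:15pm at or before LAB9 starts 8:45pm → clear.
LAB5: ends 2:15pm at or before LAB9 starts 8:45pm → clear.
LAB6: ends 5:00pm at or before LAB9 starts 8:45pm → clear.
LAB3: ends 5:15pm at or before LAB9 starts 8:45pm → clear.
LAB7: ends 6:30pm at or before LAB9 starts 8:45pm → clear.
LAB8: ends 7:45pm at or before LAB9 starts 8:45pm → clear.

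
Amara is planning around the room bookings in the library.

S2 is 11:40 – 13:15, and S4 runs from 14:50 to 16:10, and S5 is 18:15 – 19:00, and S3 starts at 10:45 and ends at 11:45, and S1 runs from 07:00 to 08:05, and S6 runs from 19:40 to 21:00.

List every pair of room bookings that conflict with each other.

Sorted by start: S1, S3, S2, S4, S5, S6.
S3 starts after S1 ends, so nothing later overlaps S1 either.
S2 starts before S3 ends → S3 and S2 overlap.
S4 starts after S3 ends, so nothing later overlaps S3 either.
S4 starts after S2 ends, so nothing later overlaps S2 either.
S5 starts after S4 ends, so nothing later overlaps S4 either.
S6 starts after S5 ends.

S2 & S3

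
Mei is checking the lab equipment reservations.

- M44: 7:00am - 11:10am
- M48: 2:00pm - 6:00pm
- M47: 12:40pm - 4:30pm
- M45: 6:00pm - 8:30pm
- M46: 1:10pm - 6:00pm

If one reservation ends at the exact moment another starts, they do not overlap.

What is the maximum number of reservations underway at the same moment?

Walk through starts and ends in time order (an end at T is processed before a start at T):
7:00am start M44 → 1
11:10am end M44 → 0
12:40pm start M47 → 1
1:10pm start M46 → 2
2:00pm start M48 → 3
4:30pm end M47 → 2
6:00pm end M46 → 1
6:00pm end M48 → 0
6:00pm start M45 → 1
8:30pm end M45 → 0
Peak is 3, at 2:00pm (M46, M47, M48).

3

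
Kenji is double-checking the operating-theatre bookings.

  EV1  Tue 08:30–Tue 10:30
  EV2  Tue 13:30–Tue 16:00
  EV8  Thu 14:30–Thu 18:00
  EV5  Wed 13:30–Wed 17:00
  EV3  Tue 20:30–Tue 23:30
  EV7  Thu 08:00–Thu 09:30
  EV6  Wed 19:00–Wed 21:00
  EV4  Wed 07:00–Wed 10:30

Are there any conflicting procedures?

Sorted by start: EV1, EV2, EV3, EV4, EV5, EV6, EV7, EV8.
EV2 starts after EV1 ends — done with EV1.
EV3 starts after EV2 ends — done with EV2.
EV4 starts after EV3 ends — done with EV3.
EV5 starts after EV4 ends — done with EV4.
EV6 starts after EV5 ends — done with EV5.
EV7 starts after EV6 ends — done with EV6.
EV8 starts after EV7 ends.
Every pair is clear; the schedule has no overlaps.

No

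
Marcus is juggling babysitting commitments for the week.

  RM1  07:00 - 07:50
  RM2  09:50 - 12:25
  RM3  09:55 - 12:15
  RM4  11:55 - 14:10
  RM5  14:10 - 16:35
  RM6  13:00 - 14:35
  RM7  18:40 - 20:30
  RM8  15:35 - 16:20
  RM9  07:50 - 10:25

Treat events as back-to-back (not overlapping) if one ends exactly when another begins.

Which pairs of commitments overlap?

RM2 & RM3, RM2 & RM4, RM2 & RM9, RM3 & RM4, RM3 & RM9, RM4 & RM6, RM5 & RM6, RM5 & RM8

Check each pair: they overlap iff neither finishes before the other starts.
Sorted by start: RM1, RM9, RM2, RM3, RM4, RM6, RM5, RM8, RM7.
RM9 starts exactly when RM1 ends (back-to-back, no overlap); RM1 is clear from here.
RM2 starts before RM9 ends → RM9 and RM2 overlap.
RM3 starts before RM9 ends → RM9 and RM3 overlap.
RM4 starts after RM9 ends; RM9 is clear from here.
RM3 starts before RM2 ends → RM2 and RM3 overlap.
RM4 starts before RM2 ends → RM2 and RM4 overlap.
RM6 starts after RM2 ends; RM2 is clear from here.
RM4 starts before RM3 ends → RM3 and RM4 overlap.
RM6 starts after RM3 ends; RM3 is clear from here.
RM6 starts before RM4 ends → RM4 and RM6 overlap.
RM5 starts exactly when RM4 ends (back-to-back, no overlap); RM4 is clear from here.
RM5 starts before RM6 ends → RM6 and RM5 overlap.
RM8 starts after RM6 ends; RM6 is clear from here.
RM8 starts before RM5 ends → RM5 and RM8 overlap.
RM7 starts after RM5 ends.
RM7 starts after RM8 ends.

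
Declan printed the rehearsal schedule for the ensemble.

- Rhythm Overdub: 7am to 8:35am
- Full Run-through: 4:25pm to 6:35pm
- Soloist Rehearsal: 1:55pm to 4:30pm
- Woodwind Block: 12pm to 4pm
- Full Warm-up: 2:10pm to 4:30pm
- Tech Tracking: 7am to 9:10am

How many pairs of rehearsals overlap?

6

Sorted by start: Tech Tracking, Rhythm Overdub, Woodwind Block, Soloist Rehearsal, Full Warm-up, Full Run-through.
Rhythm Overdub starts before Tech Tracking ends → Tech Tracking and Rhythm Overdub overlap.
Woodwind Block starts after Tech Tracking ends, so Tech Tracking has no further overlaps.
Woodwind Block starts after Rhythm Overdub ends, so Rhythm Overdub has no further overlaps.
Soloist Rehearsal starts before Woodwind Block ends → Woodwind Block and Soloist Rehearsal overlap.
Full Warm-up starts before Woodwind Block ends → Woodwind Block and Full Warm-up overlap.
Full Run-through starts after Woodwind Block ends.
Full Warm-up starts before Soloist Rehearsal ends → Soloist Rehearsal and Full Warm-up overlap.
Full Run-through starts before Soloist Rehearsal ends → Soloist Rehearsal and Full Run-through overlap.
Full Run-through starts before Full Warm-up ends → Full Warm-up and Full Run-through overlap.
Overlapping pairs: Full Run-through & Full Warm-up, Full Run-through & Soloist Rehearsal, Full Warm-up & Soloist Rehearsal, Full Warm-up & Woodwind Block, Rhythm Overdub & Tech Tracking, Soloist Rehearsal & Woodwind Block — 6 in total.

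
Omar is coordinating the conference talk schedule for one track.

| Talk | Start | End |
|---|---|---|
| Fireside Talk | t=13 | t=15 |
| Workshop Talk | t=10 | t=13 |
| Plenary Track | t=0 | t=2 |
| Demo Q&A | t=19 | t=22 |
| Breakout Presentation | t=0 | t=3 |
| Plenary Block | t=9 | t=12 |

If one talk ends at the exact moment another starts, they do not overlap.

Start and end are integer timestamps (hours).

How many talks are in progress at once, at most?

2

Walk through starts and ends in time order (an end at T is processed before a start at T):
t=0 start Breakout Presentation → 1
t=0 start Plenary Track → 2
t=2 end Plenary Track → 1
t=3 end Breakout Presentation → 0
t=9 start Plenary Block → 1
t=10 start Workshop Talk → 2
t=12 end Plenary Block → 1
t=13 end Workshop Talk → 0
t=13 start Fireside Talk → 1
t=15 end Fireside Talk → 0
t=19 start Demo Q&A → 1
t=22 end Demo Q&A → 0
Peak is 2, at t=0 (Breakout Presentation, Plenary Track).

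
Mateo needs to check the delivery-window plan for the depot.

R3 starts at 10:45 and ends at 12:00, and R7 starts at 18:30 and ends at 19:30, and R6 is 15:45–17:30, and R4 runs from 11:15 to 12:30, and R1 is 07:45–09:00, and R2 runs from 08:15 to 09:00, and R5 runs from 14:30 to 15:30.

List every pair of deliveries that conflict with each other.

R1 & R2, R3 & R4

Sorted by start: R1, R2, R3, R4, R5, R6, R7.
R2 starts before R1 ends → R1 and R2 overlap.
R3 starts after R1 ends, so nothing later overlaps R1 either.
R3 starts after R2 ends, so nothing later overlaps R2 either.
R4 starts before R3 ends → R3 and R4 overlap.
R5 starts after R3 ends, so nothing later overlaps R3 either.
R5 starts after R4 ends, so nothing later overlaps R4 either.
R6 starts after R5 ends, so nothing later overlaps R5 either.
R7 starts after R6 ends.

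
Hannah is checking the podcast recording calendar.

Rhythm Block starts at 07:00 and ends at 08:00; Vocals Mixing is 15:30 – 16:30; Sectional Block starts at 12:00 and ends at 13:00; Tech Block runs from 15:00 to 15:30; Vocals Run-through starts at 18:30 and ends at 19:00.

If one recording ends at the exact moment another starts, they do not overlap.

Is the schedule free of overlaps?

Yes

Check each pair: they overlap iff neither finishes before the other starts.
Sorted by start: Rhythm Block, Sectional Block, Tech Block, Vocals Mixing, Vocals Run-through.
Sectional Block starts after Rhythm Block ends, so Rhythm Block has no further overlaps.
Tech Block starts after Sectional Block ends, so Sectional Block has no further overlaps.
Vocals Mixing starts exactly when Tech Block ends (back-to-back, no overlap), so Tech Block has no further overlaps.
Vocals Run-through starts after Vocals Mixing ends.
Every pair is clear; the schedule has no overlaps.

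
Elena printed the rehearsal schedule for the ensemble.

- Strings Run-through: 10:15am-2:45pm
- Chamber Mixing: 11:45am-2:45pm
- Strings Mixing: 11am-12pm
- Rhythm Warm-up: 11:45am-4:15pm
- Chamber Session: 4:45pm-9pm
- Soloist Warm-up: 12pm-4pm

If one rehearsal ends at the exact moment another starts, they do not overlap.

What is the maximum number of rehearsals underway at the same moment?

4

Sort all start/end points and keep a running count:
10:15am start Strings Run-through → 1
11am start Strings Mixing → 2
11:45am start Chamber Mixing → 3
11:45am start Rhythm Warm-up → 4
12pm end Strings Mixing → 3
12pm start Soloist Warm-up → 4
2:45pm end Chamber Mixing → 3
2:45pm end Strings Run-through → 2
4pm end Soloist Warm-up → 1
4:15pm end Rhythm Warm-up → 0
4:45pm start Chamber Session → 1
9pm end Chamber Session → 0
Peak is 4, at 11:45am (Chamber Mixing, Rhythm Warm-up, Strings Mixing, Strings Run-through).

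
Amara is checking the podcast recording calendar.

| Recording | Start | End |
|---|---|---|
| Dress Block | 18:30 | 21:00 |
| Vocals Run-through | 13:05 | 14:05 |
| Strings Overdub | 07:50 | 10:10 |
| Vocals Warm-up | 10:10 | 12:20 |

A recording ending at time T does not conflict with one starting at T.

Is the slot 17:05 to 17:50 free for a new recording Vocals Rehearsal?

Strings Overdub: ends 10:10 at or before Vocals Rehearsal starts 17:05 → clear.
Vocals Warm-up: ends 12:20 at or before Vocals Rehearsal starts 17:05 → clear.
Vocals Run-through: ends 14:05 at or before Vocals Rehearsal starts 17:05 → clear.
Dress Block: starts 18:30 at or after Vocals Rehearsal ends 17:50 → clear.

Yes — the slot is free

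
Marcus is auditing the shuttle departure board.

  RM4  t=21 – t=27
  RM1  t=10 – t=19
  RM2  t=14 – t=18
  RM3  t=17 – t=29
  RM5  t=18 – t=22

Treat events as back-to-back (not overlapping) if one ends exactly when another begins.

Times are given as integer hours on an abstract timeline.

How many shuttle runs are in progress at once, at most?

3

Sweep the timeline, counting +1 at each start and −1 at each end (ends before starts at a tie):
t=10 start RM1 → 1
t=14 start RM2 → 2
t=17 start RM3 → 3
t=18 end RM2 → 2
t=18 start RM5 → 3
t=19 end RM1 → 2
t=21 start RM4 → 3
t=22 end RM5 → 2
t=27 end RM4 → 1
t=29 end RM3 → 0
Peak is 3, at t=17 (RM1, RM2, RM3).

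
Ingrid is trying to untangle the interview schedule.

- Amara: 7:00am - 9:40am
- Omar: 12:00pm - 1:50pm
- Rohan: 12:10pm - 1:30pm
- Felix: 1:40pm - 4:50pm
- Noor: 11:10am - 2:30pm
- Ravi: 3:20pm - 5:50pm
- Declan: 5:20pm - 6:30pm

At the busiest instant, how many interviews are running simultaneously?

3

Sweep the timeline, counting +1 at each start and −1 at each end (ends before starts at a tie):
7:00am start Amara → 1
9:40am end Amara → 0
11:10am start Noor → 1
12:00pm start Omar → 2
12:10pm start Rohan → 3
1:30pm end Rohan → 2
1:40pm start Felix → 3
1:50pm end Omar → 2
2:30pm end Noor → 1
3:20pm start Ravi → 2
4:50pm end Felix → 1
5:20pm start Declan → 2
5:50pm end Ravi → 1
6:30pm end Declan → 0
Peak is 3, at 12:10pm (Noor, Omar, Rohan).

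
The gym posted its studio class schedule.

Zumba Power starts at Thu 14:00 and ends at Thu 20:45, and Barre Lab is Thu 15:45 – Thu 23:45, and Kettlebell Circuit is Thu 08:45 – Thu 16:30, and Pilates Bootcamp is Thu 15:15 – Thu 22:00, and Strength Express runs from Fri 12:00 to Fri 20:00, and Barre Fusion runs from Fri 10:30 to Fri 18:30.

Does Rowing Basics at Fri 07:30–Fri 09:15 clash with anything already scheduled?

Kettlebell Circuit: ends Thu 16:30 at or before Rowing Basics starts Fri 07:30 → clear.
Zumba Power: ends Thu 20:45 at or before Rowing Basics starts Fri 07:30 → clear.
Pilates Bootcamp: ends Thu 22:00 at or before Rowing Basics starts Fri 07:30 → clear.
Barre Lab: ends Thu 23:45 at or before Rowing Basics starts Fri 07:30 → clear.
Barre Fusion: starts Fri 10:30 at or after Rowing Basics ends Fri 09:15 → clear.
Strength Express: starts Fri 12:00 at or after Rowing Basics ends Fri 09:15 → clear.

No — it doesn't clash with anything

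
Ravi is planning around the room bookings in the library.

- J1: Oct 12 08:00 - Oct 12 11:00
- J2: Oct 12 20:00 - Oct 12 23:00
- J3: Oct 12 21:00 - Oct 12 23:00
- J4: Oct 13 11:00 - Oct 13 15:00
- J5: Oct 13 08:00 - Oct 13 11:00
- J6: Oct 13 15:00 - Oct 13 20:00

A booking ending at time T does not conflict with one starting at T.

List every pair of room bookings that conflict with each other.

J2 & J3

Sorted by start: J1, J2, J3, J5, J4, J6.
J2 starts after J1 ends, so J1 has no further overlaps.
J3 starts before J2 ends → J2 and J3 overlap.
J5 starts after J2 ends, so J2 has no further overlaps.
J5 starts after J3 ends, so J3 has no further overlaps.
J4 starts exactly when J5 ends (back-to-back, no overlap), so J5 has no further overlaps.
J6 starts exactly when J4 ends (back-to-back, no overlap).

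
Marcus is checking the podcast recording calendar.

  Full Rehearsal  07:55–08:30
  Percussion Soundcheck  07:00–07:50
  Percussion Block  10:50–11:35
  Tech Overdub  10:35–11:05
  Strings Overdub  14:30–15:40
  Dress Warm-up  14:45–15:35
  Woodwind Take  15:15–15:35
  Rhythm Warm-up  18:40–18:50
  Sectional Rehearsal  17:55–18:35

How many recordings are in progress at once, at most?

3

Sweep the timeline, counting +1 at each start and −1 at each end (ends before starts at a tie):
07:00 start Percussion Soundcheck → 1
07:50 end Percussion Soundcheck → 0
07:55 start Full Rehearsal → 1
08:30 end Full Rehearsal → 0
10:35 start Tech Overdub → 1
10:50 start Percussion Block → 2
11:05 end Tech Overdub → 1
11:35 end Percussion Block → 0
14:30 start Strings Overdub → 1
14:45 start Dress Warm-up → 2
15:15 start Woodwind Take → 3
15:35 end Dress Warm-up → 2
15:35 end Woodwind Take → 1
15:40 end Strings Overdub → 0
17:55 start Sectional Rehearsal → 1
18:35 end Sectional Rehearsal → 0
18:40 start Rhythm Warm-up → 1
18:50 end Rhythm Warm-up → 0
Peak is 3, at 15:15 (Dress Warm-up, Strings Overdub, Woodwind Take).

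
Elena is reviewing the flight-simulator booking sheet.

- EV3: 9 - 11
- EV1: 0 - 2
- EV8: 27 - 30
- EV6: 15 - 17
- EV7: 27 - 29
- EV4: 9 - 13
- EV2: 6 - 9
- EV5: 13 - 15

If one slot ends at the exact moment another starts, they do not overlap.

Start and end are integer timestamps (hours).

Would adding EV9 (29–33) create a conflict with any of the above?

Yes — it overlaps EV8

EV1: ends 2 at or before EV9 starts 29 → clear.
EV2: ends 9 at or before EV9 starts 29 → clear.
EV3: ends 11 at or before EV9 starts 29 → clear.
EV4: ends 13 at or before EV9 starts 29 → clear.
EV5: ends 15 at or before EV9 starts 29 → clear.
EV6: ends 17 at or before EV9 starts 29 → clear.
EV7: ends 29 at or before EV9 starts 29 → clear.
EV8: starts 27 before EV9 ends 33, and ends 30 after EV9 starts 29 → overlap.
EV9 overlaps EV8.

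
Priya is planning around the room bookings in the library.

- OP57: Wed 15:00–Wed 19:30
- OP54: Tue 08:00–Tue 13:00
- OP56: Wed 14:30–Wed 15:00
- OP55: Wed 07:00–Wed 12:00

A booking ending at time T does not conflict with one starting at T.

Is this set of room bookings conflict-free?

Yes

Check each pair: they overlap iff neither finishes before the other starts.
Sorted by start: OP54, OP55, OP56, OP57.
OP55 starts after OP54 ends, so OP54 has no further overlaps.
OP56 starts after OP55 ends, so OP55 has no further overlaps.
OP57 starts exactly when OP56 ends (back-to-back, no overlap).
Every pair is clear; the schedule has no overlaps.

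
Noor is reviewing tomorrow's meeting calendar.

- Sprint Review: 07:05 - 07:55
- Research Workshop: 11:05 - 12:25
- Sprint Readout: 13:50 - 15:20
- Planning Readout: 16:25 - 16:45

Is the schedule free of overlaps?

Yes

Sorted by start: Sprint Review, Research Workshop, Sprint Readout, Planning Readout.
Research Workshop starts after Sprint Review ends; Sprint Review is clear from here.
Sprint Readout starts after Research Workshop ends; Research Workshop is clear from here.
Planning Readout starts after Sprint Readout ends.
Every pair is clear; the schedule has no overlaps.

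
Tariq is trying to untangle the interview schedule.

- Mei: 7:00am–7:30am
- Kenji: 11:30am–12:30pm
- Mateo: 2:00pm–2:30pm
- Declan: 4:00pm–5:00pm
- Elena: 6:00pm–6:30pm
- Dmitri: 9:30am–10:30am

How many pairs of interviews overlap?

Sorted by start: Mei, Dmitri, Kenji, Mateo, Declan, Elena.
Dmitri starts after Mei ends; Mei is clear from here.
Kenji starts after Dmitri ends; Dmitri is clear from here.
Mateo starts after Kenji ends; Kenji is clear from here.
Declan starts after Mateo ends; Mateo is clear from here.
Elena starts after Declan ends.
No pair overlaps.

0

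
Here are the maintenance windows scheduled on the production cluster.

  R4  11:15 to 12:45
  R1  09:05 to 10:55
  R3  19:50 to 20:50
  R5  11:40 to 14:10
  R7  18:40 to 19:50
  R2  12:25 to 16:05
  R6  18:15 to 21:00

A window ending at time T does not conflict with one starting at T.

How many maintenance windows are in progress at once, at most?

3

Sort all start/end points and keep a running count:
09:05 start R1 → 1
10:55 end R1 → 0
11:15 start R4 → 1
11:40 start R5 → 2
12:25 start R2 → 3
12:45 end R4 → 2
14:10 end R5 → 1
16:05 end R2 → 0
18:15 start R6 → 1
18:40 start R7 → 2
19:50 end R7 → 1
19:50 start R3 → 2
20:50 end R3 → 1
21:00 end R6 → 0
Peak is 3, at 12:25 (R2, R4, R5).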